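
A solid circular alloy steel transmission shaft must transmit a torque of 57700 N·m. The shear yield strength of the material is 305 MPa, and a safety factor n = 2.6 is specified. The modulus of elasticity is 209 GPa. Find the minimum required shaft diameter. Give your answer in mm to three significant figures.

Allowable shear stress τ_allow = 305/2.6 = 117.3 MPa.
For a solid shaft τ = 16T/(πd³), so d³ = 16T/(π τ_allow) = 16×5.7700×10^7/(π×117.3) = 2.505×10^6 mm³.
d = (2.505×10^6)^(1/3) = 135.8 mm.

d = 136 mm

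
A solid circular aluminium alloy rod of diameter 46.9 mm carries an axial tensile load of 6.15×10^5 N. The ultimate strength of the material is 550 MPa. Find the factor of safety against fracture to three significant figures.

A = πd²/4 = 1728 mm².
σ = F/A = 615000/1728 = 356.0 MPa.
n = 550/356.0 = 1.545.

n = 1.54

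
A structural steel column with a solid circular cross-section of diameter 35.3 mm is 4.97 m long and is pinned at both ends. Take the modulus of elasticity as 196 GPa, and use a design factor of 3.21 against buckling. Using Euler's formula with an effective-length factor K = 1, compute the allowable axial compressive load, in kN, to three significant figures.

I = πd⁴/64 = π×35.3⁴/64 = 76220 mm⁴.
Effective length L_e = KL = 1×4.97 m = 4970 mm.
Euler critical load P_cr = π²EI/L_e² = π²×196000×76220/4970² = 5969 N.
P_allow = P_cr/n = 5969/3.21 = 1860 N.

P_allow = 1.86 kN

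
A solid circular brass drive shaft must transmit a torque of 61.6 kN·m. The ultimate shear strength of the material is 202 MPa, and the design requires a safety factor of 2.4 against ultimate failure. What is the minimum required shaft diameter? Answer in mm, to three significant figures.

Allowable shear stress τ_allow = 202/2.4 = 84.17 MPa.
For a solid shaft τ = 16T/(πd³), so d³ = 16T/(π τ_allow) = 16×6.1600×10^7/(π×84.17) = 3.727×10^6 mm³.
d = (3.727×10^6)^(1/3) = 155.0 mm.

d = 155 mm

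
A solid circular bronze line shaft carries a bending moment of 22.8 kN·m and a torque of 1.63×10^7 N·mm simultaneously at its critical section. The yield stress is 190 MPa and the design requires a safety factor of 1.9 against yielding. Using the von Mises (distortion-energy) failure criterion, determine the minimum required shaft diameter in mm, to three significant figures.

σ_allow = σ_y/n = 190/1.9 = 100.0 MPa.
For a solid shaft σ_b = 32M/(πd³) and τ = 16T/(πd³), so the von Mises stress is σ' = (16/πd³)·√(4M²+3T²).
√(4M²+3T²) = √(4×(2.280×10^7)² + 3×(1.630×10^7)²) = 5.363×10^7 N·mm.
d³ = 16×5.363×10^7/(π×100.0) = 2.731×10^6 mm³.
d = 139.8 mm.

d = 140 mm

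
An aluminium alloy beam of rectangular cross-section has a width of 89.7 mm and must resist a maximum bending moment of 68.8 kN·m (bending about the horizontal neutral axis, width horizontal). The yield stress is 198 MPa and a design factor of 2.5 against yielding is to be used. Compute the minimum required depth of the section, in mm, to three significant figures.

h = 241 mm

σ_allow = 198/2.5 = 79.20 MPa.
For a rectangular section σ = 6M/(bh²), so h² = 6M/(b σ_allow) = 6×6.8800×10^7/(89.7×79.20) = 58110 mm².
h = 241.1 mm.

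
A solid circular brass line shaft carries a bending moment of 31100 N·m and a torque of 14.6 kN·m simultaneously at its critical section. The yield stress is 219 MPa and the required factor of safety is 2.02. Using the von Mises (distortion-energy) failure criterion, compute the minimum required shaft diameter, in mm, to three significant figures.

d = 147 mm

σ_allow = σ_y/n = 219/2.02 = 108.4 MPa.
For a solid shaft σ_b = 32M/(πd³) and τ = 16T/(πd³), so the von Mises stress is σ' = (16/πd³)·√(4M²+3T²).
√(4M²+3T²) = √(4×(3.110×10^7)² + 3×(1.460×10^7)²) = 6.714×10^7 N·mm.
d³ = 16×6.714×10^7/(π×108.4) = 3.154×10^6 mm³.
d = 146.7 mm.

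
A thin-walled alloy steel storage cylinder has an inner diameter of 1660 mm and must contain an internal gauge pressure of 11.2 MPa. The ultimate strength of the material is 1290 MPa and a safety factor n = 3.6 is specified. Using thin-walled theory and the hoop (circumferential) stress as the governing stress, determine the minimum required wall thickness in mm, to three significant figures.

t = 25.9 mm

σ_allow = 1290/3.6 = 358.3 MPa.
Hoop stress σ_h = pD/(2t), so t = pD/(2σ_allow) = 11.2×1660/(2×358.3) = 25.94 mm.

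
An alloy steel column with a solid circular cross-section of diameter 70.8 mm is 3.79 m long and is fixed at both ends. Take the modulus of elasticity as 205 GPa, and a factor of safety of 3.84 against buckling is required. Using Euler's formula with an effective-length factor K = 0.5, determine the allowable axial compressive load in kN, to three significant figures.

I = πd⁴/64 = π×70.8⁴/64 = 1.233×10^6 mm⁴.
Effective length L_e = KL = 0.5×3.79 m = 1895 mm.
Euler critical load P_cr = π²EI/L_e² = π²×205000×1.233×10^6/1895² = 694900 N.
P_allow = P_cr/n = 694900/3.84 = 181000 N.

P_allow = 181 kN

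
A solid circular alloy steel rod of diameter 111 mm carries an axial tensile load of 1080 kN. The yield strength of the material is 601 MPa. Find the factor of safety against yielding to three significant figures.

n = 5.39

A = πd²/4 = 9677 mm².
σ = F/A = 1080000/9677 = 111.6 MPa.
n = 601/111.6 = 5.385.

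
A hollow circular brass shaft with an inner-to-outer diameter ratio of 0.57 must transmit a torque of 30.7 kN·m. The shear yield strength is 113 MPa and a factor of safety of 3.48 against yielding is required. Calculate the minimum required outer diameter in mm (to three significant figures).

d_o = 175 mm

τ_allow = 113/3.48 = 32.47 MPa.
For a hollow shaft τ = 16T/[πd_o³(1−k⁴)] with k = 0.57, so 1−k⁴ = 0.8944.
d_o³ = 16T/[π τ_allow (1−k⁴)] = 16×3.0700×10^7/(π×32.47×0.8944) = 5.383×10^6 mm³.
d_o = 175.3 mm.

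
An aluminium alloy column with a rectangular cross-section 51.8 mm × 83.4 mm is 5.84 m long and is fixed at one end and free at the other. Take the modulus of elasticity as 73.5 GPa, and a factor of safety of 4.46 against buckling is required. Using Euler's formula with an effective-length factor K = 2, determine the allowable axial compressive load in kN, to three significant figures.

P_allow = 1.15 kN

Buckling occurs about the weak axis: I_min = h·b³/12 = 83.4×51.8³/12 = 966000 mm⁴ (b = 51.8 mm is the smaller dimension).
Effective length L_e = KL = 2×5.84 m = 11680 mm.
Euler critical load P_cr = π²EI/L_e² = π²×73500×966000/11680² = 5137 N.
P_allow = P_cr/n = 5137/4.46 = 1152 N.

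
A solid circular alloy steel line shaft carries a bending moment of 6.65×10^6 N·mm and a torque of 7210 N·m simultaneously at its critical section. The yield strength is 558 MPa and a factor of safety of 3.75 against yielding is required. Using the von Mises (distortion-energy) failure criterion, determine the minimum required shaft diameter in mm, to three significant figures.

σ_allow = σ_y/n = 558/3.75 = 148.8 MPa.
For a solid shaft σ_b = 32M/(πd³) and τ = 16T/(πd³), so the von Mises stress is σ' = (16/πd³)·√(4M²+3T²).
√(4M²+3T²) = √(4×(6.650×10^6)² + 3×(7.210×10^6)²) = 1.824×10^7 N·mm.
d³ = 16×1.824×10^7/(π×148.8) = 624400 mm³.
d = 85.47 mm.

d = 85.5 mm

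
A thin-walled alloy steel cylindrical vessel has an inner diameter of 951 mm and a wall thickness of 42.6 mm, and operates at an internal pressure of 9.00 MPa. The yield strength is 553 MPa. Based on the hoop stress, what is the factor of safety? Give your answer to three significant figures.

n = 5.50

σ_h = pD/(2t) = 9.00×951/(2×42.6) = 100.5 MPa.
n = 553/100.5 = 5.505.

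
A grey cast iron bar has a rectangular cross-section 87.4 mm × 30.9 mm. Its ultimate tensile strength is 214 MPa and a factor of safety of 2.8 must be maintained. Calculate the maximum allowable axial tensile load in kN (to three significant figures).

F_allow = 206 kN

σ_allow = 214/2.8 = 76.43 MPa.
A = 87.4×30.9 = 2701 mm².
F_allow = σ_allow × A = 76.43×2701 = 206400 N.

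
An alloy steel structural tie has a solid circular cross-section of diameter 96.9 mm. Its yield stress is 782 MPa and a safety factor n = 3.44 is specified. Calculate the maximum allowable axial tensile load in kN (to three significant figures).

σ_allow = 782/3.44 = 227.3 MPa.
A = πd²/4 = π×96.9²/4 = 7375 mm².
F_allow = σ_allow × A = 227.3×7375 = 1.676×10^6 N.

F_allow = 1680 kN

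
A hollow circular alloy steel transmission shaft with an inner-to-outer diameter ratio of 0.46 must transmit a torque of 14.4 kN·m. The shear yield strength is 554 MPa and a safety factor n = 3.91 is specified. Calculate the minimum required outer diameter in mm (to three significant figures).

τ_allow = 554/3.91 = 141.7 MPa.
For a hollow shaft τ = 16T/[πd_o³(1−k⁴)] with k = 0.46, so 1−k⁴ = 0.9552.
d_o³ = 16T/[π τ_allow (1−k⁴)] = 16×1.4400×10^7/(π×141.7×0.9552) = 541900 mm³.
d_o = 81.53 mm.

d_o = 81.5 mm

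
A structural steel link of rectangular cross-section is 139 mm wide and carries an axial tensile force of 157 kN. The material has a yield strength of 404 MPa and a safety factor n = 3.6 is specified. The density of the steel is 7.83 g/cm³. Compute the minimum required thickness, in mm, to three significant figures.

t = 10.1 mm

σ_allow = 404/3.6 = 112.2 MPa.
Required area A = F/σ_allow = 157000/112.2 = 1399 mm².
t = A/w = 1399/139 = 10.06 mm.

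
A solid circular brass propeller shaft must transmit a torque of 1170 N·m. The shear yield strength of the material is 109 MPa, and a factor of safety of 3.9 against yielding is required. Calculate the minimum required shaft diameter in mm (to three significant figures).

Allowable shear stress τ_allow = 109/3.9 = 27.95 MPa.
For a solid shaft τ = 16T/(πd³), so d³ = 16T/(π τ_allow) = 16×1170000/(π×27.95) = 213200 mm³.
d = (213200)^(1/3) = 59.74 mm.

d = 59.7 mm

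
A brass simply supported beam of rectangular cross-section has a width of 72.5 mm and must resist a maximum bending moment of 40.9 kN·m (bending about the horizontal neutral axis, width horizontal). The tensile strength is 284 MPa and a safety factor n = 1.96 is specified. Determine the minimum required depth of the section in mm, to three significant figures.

σ_allow = 284/1.96 = 144.9 MPa.
For a rectangular section σ = 6M/(bh²), so h² = 6M/(b σ_allow) = 6×4.0900×10^7/(72.5×144.9) = 23360 mm².
h = 152.8 mm.

h = 153 mm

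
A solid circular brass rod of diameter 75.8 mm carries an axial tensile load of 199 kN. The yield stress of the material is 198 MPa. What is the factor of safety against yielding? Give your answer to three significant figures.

n = 4.49

A = πd²/4 = 4513 mm².
σ = F/A = 199000/4513 = 44.10 MPa.
n = 198/44.10 = 4.490.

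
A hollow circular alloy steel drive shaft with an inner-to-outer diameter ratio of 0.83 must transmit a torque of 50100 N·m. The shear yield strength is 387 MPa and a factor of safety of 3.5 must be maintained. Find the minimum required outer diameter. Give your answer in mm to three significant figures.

τ_allow = 387/3.5 = 110.6 MPa.
For a hollow shaft τ = 16T/[πd_o³(1−k⁴)] with k = 0.83, so 1−k⁴ = 0.5254.
d_o³ = 16T/[π τ_allow (1−k⁴)] = 16×5.0100×10^7/(π×110.6×0.5254) = 4.392×10^6 mm³.
d_o = 163.8 mm.

d_o = 164 mm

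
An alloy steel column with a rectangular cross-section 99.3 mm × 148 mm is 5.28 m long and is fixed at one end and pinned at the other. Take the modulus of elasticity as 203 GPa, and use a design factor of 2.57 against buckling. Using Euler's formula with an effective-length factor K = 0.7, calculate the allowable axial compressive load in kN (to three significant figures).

Buckling occurs about the weak axis: I_min = h·b³/12 = 148×99.3³/12 = 1.208×10^7 mm⁴ (b = 99.3 mm is the smaller dimension).
Effective length L_e = KL = 0.7×5.28 m = 3696 mm.
Euler critical load P_cr = π²EI/L_e² = π²×203000×1.208×10^7/3696² = 1.771×10^6 N.
P_allow = P_cr/n = 1.771×10^6/2.57 = 689200 N.

P_allow = 689 kN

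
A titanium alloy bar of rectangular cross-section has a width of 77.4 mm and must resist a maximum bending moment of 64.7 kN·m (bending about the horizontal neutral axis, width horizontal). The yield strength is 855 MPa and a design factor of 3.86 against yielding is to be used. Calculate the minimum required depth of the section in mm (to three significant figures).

h = 150 mm

σ_allow = 855/3.86 = 221.5 MPa.
For a rectangular section σ = 6M/(bh²), so h² = 6M/(b σ_allow) = 6×6.4700×10^7/(77.4×221.5) = 22640 mm².
h = 150.5 mm.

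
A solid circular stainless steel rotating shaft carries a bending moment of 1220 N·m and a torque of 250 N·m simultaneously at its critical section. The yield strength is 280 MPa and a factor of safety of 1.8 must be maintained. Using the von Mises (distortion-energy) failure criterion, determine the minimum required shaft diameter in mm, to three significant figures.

d = 43.3 mm

σ_allow = σ_y/n = 280/1.8 = 155.6 MPa.
For a solid shaft σ_b = 32M/(πd³) and τ = 16T/(πd³), so the von Mises stress is σ' = (16/πd³)·√(4M²+3T²).
√(4M²+3T²) = √(4×(1.220×10^6)² + 3×(250000)²) = 2.478×10^6 N·mm.
d³ = 16×2.478×10^6/(π×155.6) = 81130 mm³.
d = 43.29 mm.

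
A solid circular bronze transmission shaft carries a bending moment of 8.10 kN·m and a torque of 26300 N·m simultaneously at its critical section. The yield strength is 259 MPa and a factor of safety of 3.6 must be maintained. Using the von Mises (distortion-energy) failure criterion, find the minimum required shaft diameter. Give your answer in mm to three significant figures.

d = 151 mm

σ_allow = σ_y/n = 259/3.6 = 71.94 MPa.
For a solid shaft σ_b = 32M/(πd³) and τ = 16T/(πd³), so the von Mises stress is σ' = (16/πd³)·√(4M²+3T²).
√(4M²+3T²) = √(4×(8.100×10^6)² + 3×(2.630×10^7)²) = 4.835×10^7 N·mm.
d³ = 16×4.835×10^7/(π×71.94) = 3.423×10^6 mm³.
d = 150.7 mm.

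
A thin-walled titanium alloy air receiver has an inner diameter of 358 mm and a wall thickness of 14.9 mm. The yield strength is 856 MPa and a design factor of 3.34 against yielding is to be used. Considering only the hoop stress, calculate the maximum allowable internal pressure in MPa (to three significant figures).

p_allow = 21.3 MPa

σ_allow = 856/3.34 = 256.3 MPa.
σ_h = pD/(2t) → p_allow = 2σ_allow t/D = 2×256.3×14.9/358 = 21.33 MPa.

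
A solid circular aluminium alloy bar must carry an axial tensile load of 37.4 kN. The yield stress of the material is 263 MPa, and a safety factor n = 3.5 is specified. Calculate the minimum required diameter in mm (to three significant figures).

Allowable stress σ_allow = 263/3.5 = 75.14 MPa.
Required area A = F/σ_allow = 37400/75.14 = 497.7 mm².
A = πd²/4 → d = √(4A/π) = 25.17 mm.

d = 25.2 mm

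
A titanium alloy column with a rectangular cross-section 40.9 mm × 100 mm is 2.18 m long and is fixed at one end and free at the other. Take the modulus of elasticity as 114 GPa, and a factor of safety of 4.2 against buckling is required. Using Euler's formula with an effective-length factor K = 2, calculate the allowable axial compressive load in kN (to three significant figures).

P_allow = 8.03 kN

Buckling occurs about the weak axis: I_min = h·b³/12 = 100×40.9³/12 = 570100 mm⁴ (b = 40.9 mm is the smaller dimension).
Effective length L_e = KL = 2×2.18 m = 4360 mm.
Euler critical load P_cr = π²EI/L_e² = π²×114000×570100/4360² = 33750 N.
P_allow = P_cr/n = 33750/4.2 = 8035 N.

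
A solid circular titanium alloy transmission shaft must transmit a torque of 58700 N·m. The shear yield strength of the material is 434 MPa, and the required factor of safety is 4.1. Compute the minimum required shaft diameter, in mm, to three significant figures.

Allowable shear stress τ_allow = 434/4.1 = 105.9 MPa.
For a solid shaft τ = 16T/(πd³), so d³ = 16T/(π τ_allow) = 16×5.8700×10^7/(π×105.9) = 2.824×10^6 mm³.
d = (2.824×10^6)^(1/3) = 141.4 mm.

d = 141 mm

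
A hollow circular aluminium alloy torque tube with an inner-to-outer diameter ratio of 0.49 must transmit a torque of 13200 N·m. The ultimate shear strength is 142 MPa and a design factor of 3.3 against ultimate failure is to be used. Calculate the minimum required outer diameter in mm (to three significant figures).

τ_allow = 142/3.3 = 43.03 MPa.
For a hollow shaft τ = 16T/[πd_o³(1−k⁴)] with k = 0.49, so 1−k⁴ = 0.9424.
d_o³ = 16T/[π τ_allow (1−k⁴)] = 16×1.3200×10^7/(π×43.03×0.9424) = 1.658×10^6 mm³.
d_o = 118.4 mm.

d_o = 118 mm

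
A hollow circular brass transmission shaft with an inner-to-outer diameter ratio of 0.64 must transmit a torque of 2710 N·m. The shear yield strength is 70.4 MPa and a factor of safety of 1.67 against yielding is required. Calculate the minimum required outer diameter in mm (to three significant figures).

τ_allow = 70.4/1.67 = 42.16 MPa.
For a hollow shaft τ = 16T/[πd_o³(1−k⁴)] with k = 0.64, so 1−k⁴ = 0.8322.
d_o³ = 16T/[π τ_allow (1−k⁴)] = 16×2710000/(π×42.16×0.8322) = 393400 mm³.
d_o = 73.27 mm.

d_o = 73.3 mm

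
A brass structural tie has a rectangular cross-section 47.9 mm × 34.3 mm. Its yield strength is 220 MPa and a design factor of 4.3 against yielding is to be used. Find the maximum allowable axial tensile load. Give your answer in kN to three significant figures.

σ_allow = 220/4.3 = 51.16 MPa.
A = 47.9×34.3 = 1643 mm².
F_allow = σ_allow × A = 51.16×1643 = 84060 N.

F_allow = 84.1 kN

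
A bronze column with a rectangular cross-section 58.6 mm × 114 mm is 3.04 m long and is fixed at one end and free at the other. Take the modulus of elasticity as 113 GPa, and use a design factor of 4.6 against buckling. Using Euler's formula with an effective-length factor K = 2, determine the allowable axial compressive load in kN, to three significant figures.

Buckling occurs about the weak axis: I_min = h·b³/12 = 114×58.6³/12 = 1.912×10^6 mm⁴ (b = 58.6 mm is the smaller dimension).
Effective length L_e = KL = 2×3.04 m = 6080 mm.
Euler critical load P_cr = π²EI/L_e² = π²×113000×1.912×10^6/6080² = 57670 N.
P_allow = P_cr/n = 57670/4.6 = 12540 N.

P_allow = 12.5 kN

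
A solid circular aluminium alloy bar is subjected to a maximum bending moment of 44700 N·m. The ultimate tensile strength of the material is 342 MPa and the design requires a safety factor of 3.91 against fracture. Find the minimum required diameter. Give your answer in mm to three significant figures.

σ_allow = 342/3.91 = 87.47 MPa.
For a solid circular section σ = 32M/(πd³), so d³ = 32M/(π σ_allow) = 32×4.4700×10^7/(π×87.47) = 5.205×10^6 mm³.
d = 173.3 mm.

d = 173 mm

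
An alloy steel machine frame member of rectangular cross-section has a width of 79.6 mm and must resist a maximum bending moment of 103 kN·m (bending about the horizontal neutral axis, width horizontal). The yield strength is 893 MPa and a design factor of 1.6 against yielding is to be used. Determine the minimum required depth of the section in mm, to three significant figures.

h = 118 mm

σ_allow = 893/1.6 = 558.1 MPa.
For a rectangular section σ = 6M/(bh²), so h² = 6M/(b σ_allow) = 6×1.0300×10^8/(79.6×558.1) = 13910 mm².
h = 117.9 mm.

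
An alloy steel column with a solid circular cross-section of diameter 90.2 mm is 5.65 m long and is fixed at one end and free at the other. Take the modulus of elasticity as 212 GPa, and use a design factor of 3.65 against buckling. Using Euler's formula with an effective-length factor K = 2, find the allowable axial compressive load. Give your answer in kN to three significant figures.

P_allow = 14.6 kN

I = πd⁴/64 = π×90.2⁴/64 = 3.249×10^6 mm⁴.
Effective length L_e = KL = 2×5.65 m = 11300 mm.
Euler critical load P_cr = π²EI/L_e² = π²×212000×3.249×10^6/11300² = 53240 N.
P_allow = P_cr/n = 53240/3.65 = 14590 N.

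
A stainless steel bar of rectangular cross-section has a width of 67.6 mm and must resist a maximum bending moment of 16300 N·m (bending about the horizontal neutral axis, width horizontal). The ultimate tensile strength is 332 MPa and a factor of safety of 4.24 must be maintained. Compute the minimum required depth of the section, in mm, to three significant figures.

h = 136 mm

σ_allow = 332/4.24 = 78.30 MPa.
For a rectangular section σ = 6M/(bh²), so h² = 6M/(b σ_allow) = 6×1.6300×10^7/(67.6×78.30) = 18480 mm².
h = 135.9 mm.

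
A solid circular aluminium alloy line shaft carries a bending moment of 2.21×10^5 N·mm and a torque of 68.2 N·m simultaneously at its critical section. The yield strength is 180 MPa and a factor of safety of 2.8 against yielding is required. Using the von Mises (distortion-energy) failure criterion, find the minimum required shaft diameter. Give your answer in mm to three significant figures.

d = 33.1 mm

σ_allow = σ_y/n = 180/2.8 = 64.29 MPa.
For a solid shaft σ_b = 32M/(πd³) and τ = 16T/(πd³), so the von Mises stress is σ' = (16/πd³)·√(4M²+3T²).
√(4M²+3T²) = √(4×(221000)² + 3×(68200)²) = 457500 N·mm.
d³ = 16×457500/(π×64.29) = 36250 mm³.
d = 33.09 mm.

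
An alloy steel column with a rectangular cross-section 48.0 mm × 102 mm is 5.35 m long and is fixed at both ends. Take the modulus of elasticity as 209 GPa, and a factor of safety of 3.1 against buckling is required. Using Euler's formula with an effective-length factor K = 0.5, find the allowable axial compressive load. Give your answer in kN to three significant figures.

P_allow = 87.4 kN

Buckling occurs about the weak axis: I_min = h·b³/12 = 102×48.0³/12 = 940000 mm⁴ (b = 48.0 mm is the smaller dimension).
Effective length L_e = KL = 0.5×5.35 m = 2675 mm.
Euler critical load P_cr = π²EI/L_e² = π²×209000×940000/2675² = 271000 N.
P_allow = P_cr/n = 271000/3.1 = 87410 N.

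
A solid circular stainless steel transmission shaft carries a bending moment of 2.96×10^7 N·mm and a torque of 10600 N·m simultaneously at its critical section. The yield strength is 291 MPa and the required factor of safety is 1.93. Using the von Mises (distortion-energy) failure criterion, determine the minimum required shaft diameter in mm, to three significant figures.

d = 128 mm

σ_allow = σ_y/n = 291/1.93 = 150.8 MPa.
For a solid shaft σ_b = 32M/(πd³) and τ = 16T/(πd³), so the von Mises stress is σ' = (16/πd³)·√(4M²+3T²).
√(4M²+3T²) = √(4×(2.960×10^7)² + 3×(1.060×10^7)²) = 6.198×10^7 N·mm.
d³ = 16×6.198×10^7/(π×150.8) = 2.094×10^6 mm³.
d = 127.9 mm.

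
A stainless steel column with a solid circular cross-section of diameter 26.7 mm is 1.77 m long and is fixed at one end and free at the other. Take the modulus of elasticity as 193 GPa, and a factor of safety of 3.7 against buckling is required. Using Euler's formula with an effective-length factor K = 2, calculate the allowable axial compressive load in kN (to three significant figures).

P_allow = 1.02 kN

I = πd⁴/64 = π×26.7⁴/64 = 24950 mm⁴.
Effective length L_e = KL = 2×1.77 m = 3540 mm.
Euler critical load P_cr = π²EI/L_e² = π²×193000×24950/3540² = 3792 N.
P_allow = P_cr/n = 3792/3.7 = 1025 N.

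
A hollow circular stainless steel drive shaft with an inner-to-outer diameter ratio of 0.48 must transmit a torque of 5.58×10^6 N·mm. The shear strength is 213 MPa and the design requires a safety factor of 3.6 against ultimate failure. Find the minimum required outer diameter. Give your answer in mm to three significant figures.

d_o = 79.8 mm

τ_allow = 213/3.6 = 59.17 MPa.
For a hollow shaft τ = 16T/[πd_o³(1−k⁴)] with k = 0.48, so 1−k⁴ = 0.9469.
d_o³ = 16T/[π τ_allow (1−k⁴)] = 16×5580000/(π×59.17×0.9469) = 507200 mm³.
d_o = 79.75 mm.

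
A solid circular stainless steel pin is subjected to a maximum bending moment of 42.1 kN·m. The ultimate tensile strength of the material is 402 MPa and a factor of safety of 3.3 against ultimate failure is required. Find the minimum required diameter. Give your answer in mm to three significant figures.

d = 152 mm

σ_allow = 402/3.3 = 121.8 MPa.
For a solid circular section σ = 32M/(πd³), so d³ = 32M/(π σ_allow) = 32×4.2100×10^7/(π×121.8) = 3.520×10^6 mm³.
d = 152.1 mm.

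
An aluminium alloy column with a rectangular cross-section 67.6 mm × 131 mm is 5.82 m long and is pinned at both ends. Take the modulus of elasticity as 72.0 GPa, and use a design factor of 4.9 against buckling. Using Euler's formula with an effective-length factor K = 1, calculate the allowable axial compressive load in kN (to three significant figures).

Buckling occurs about the weak axis: I_min = h·b³/12 = 131×67.6³/12 = 3.372×10^6 mm⁴ (b = 67.6 mm is the smaller dimension).
Effective length L_e = KL = 1×5.82 m = 5820 mm.
Euler critical load P_cr = π²EI/L_e² = π²×72000×3.372×10^6/5820² = 70750 N.
P_allow = P_cr/n = 70750/4.9 = 14440 N.

P_allow = 14.4 kN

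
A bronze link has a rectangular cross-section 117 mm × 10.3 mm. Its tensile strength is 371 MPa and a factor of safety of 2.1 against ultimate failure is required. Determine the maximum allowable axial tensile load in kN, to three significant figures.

σ_allow = 371/2.1 = 176.7 MPa.
A = 117×10.3 = 1205 mm².
F_allow = σ_allow × A = 176.7×1205 = 212900 N.

F_allow = 213 kN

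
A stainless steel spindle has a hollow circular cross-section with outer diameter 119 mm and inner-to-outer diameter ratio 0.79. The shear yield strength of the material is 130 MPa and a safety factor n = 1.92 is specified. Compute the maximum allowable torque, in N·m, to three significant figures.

τ_allow = 130/1.92 = 67.71 MPa.
For a hollow shaft T_allow = τ_allow·πd_o³(1−k⁴)/16 with 1−k⁴ = 0.6105, so πd_o³(1−k⁴)/16 = 202000 mm³.
T_allow = 67.71×202000 = 1.368×10^7 N·mm = 13680 N·m.

T_allow = 13700 N·m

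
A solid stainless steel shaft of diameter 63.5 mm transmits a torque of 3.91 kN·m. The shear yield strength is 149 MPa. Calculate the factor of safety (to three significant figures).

n = 1.92

τ = 16T/(πd³) = 16×3910000/(π×63.5³) = 77.77 MPa.
n = τ_limit/τ = 149/77.77 = 1.916.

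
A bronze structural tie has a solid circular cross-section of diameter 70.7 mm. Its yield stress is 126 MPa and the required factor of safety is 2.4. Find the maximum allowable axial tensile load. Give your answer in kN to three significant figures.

σ_allow = 126/2.4 = 52.50 MPa.
A = πd²/4 = π×70.7²/4 = 3926 mm².
F_allow = σ_allow × A = 52.50×3926 = 206100 N.

F_allow = 206 kN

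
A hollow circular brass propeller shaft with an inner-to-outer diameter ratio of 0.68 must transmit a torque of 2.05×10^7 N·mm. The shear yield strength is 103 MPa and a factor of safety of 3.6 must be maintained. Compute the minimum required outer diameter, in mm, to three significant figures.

d_o = 167 mm

τ_allow = 103/3.6 = 28.61 MPa.
For a hollow shaft τ = 16T/[πd_o³(1−k⁴)] with k = 0.68, so 1−k⁴ = 0.7862.
d_o³ = 16T/[π τ_allow (1−k⁴)] = 16×2.0500×10^7/(π×28.61×0.7862) = 4.642×10^6 mm³.
d_o = 166.8 mm.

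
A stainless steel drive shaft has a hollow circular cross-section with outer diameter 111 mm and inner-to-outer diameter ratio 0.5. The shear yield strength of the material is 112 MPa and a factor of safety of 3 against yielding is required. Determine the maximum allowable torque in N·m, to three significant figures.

τ_allow = 112/3 = 37.33 MPa.
For a hollow shaft T_allow = τ_allow·πd_o³(1−k⁴)/16 with 1−k⁴ = 0.9375, so πd_o³(1−k⁴)/16 = 251800 mm³.
T_allow = 37.33×251800 = 9.399×10^6 N·mm = 9399 N·m.

T_allow = 9400 N·m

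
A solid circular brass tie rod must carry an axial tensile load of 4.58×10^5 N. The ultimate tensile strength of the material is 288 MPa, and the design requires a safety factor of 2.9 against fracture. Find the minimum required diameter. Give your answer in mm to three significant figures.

Allowable stress σ_allow = 288/2.9 = 99.31 MPa.
Required area A = F/σ_allow = 458000/99.31 = 4612 mm².
A = πd²/4 → d = √(4A/π) = 76.63 mm.

d = 76.6 mm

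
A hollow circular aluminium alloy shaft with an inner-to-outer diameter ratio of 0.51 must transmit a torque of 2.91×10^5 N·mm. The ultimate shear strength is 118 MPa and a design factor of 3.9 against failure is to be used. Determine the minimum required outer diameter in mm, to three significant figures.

d_o = 37.5 mm

τ_allow = 118/3.9 = 30.26 MPa.
For a hollow shaft τ = 16T/[πd_o³(1−k⁴)] with k = 0.51, so 1−k⁴ = 0.9323.
d_o³ = 16T/[π τ_allow (1−k⁴)] = 16×291000/(π×30.26×0.9323) = 52540 mm³.
d_o = 37.45 mm.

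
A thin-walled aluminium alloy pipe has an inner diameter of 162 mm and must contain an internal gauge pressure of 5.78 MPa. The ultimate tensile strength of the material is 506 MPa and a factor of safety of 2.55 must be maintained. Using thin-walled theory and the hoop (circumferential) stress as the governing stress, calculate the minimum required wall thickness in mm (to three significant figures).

t = 2.36 mm

σ_allow = 506/2.55 = 198.4 MPa.
Hoop stress σ_h = pD/(2t), so t = pD/(2σ_allow) = 5.78×162/(2×198.4) = 2.359 mm.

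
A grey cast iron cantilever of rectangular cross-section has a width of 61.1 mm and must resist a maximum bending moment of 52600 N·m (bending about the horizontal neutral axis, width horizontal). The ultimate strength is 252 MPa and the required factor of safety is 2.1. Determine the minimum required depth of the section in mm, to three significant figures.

σ_allow = 252/2.1 = 120.0 MPa.
For a rectangular section σ = 6M/(bh²), so h² = 6M/(b σ_allow) = 6×5.2600×10^7/(61.1×120.0) = 43040 mm².
h = 207.5 mm.

h = 207 mm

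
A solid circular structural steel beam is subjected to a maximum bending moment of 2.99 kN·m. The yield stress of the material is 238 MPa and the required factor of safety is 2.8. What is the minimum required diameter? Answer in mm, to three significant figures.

σ_allow = 238/2.8 = 85.00 MPa.
For a solid circular section σ = 32M/(πd³), so d³ = 32M/(π σ_allow) = 32×2990000/(π×85.00) = 358300 mm³.
d = 71.03 mm.

d = 71.0 mm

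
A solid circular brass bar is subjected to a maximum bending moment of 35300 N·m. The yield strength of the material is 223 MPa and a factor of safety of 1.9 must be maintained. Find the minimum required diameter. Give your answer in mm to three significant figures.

σ_allow = 223/1.9 = 117.4 MPa.
For a solid circular section σ = 32M/(πd³), so d³ = 32M/(π σ_allow) = 32×3.5300×10^7/(π×117.4) = 3.064×10^6 mm³.
d = 145.2 mm.

d = 145 mm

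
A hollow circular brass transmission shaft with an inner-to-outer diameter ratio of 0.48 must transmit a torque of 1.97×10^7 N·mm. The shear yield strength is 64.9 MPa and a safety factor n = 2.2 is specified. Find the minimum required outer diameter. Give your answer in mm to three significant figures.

τ_allow = 64.9/2.2 = 29.50 MPa.
For a hollow shaft τ = 16T/[πd_o³(1−k⁴)] with k = 0.48, so 1−k⁴ = 0.9469.
d_o³ = 16T/[π τ_allow (1−k⁴)] = 16×1.9700×10^7/(π×29.50×0.9469) = 3.592×10^6 mm³.
d_o = 153.1 mm.

d_o = 153 mm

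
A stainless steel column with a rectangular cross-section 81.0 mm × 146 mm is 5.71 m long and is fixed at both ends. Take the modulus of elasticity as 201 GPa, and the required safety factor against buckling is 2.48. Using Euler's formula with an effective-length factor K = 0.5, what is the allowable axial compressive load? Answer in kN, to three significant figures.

Buckling occurs about the weak axis: I_min = h·b³/12 = 146×81.0³/12 = 6.466×10^6 mm⁴ (b = 81.0 mm is the smaller dimension).
Effective length L_e = KL = 0.5×5.71 m = 2855 mm.
Euler critical load P_cr = π²EI/L_e² = π²×201000×6.466×10^6/2855² = 1.574×10^6 N.
P_allow = P_cr/n = 1.574×10^6/2.48 = 634500 N.

P_allow = 635 kN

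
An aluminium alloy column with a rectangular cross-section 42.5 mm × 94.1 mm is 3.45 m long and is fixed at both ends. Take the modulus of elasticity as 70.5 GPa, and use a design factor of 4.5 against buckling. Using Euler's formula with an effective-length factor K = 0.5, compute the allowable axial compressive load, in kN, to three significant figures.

P_allow = 31.3 kN

Buckling occurs about the weak axis: I_min = h·b³/12 = 94.1×42.5³/12 = 602000 mm⁴ (b = 42.5 mm is the smaller dimension).
Effective length L_e = KL = 0.5×3.45 m = 1725 mm.
Euler critical load P_cr = π²EI/L_e² = π²×70500×602000/1725² = 140800 N.
P_allow = P_cr/n = 140800/4.5 = 31280 N.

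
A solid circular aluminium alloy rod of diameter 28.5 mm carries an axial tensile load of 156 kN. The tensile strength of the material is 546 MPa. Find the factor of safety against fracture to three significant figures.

n = 2.23

A = πd²/4 = 637.9 mm².
σ = F/A = 156000/637.9 = 244.5 MPa.
n = 546/244.5 = 2.233.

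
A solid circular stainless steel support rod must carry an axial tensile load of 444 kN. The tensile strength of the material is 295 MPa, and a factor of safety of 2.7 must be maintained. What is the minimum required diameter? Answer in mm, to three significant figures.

Allowable stress σ_allow = 295/2.7 = 109.3 MPa.
Required area A = F/σ_allow = 444000/109.3 = 4064 mm².
A = πd²/4 → d = √(4A/π) = 71.93 mm.

d = 71.9 mm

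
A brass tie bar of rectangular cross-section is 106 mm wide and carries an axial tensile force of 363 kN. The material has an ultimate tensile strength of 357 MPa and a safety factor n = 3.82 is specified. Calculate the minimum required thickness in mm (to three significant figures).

t = 36.6 mm

σ_allow = 357/3.82 = 93.46 MPa.
Required area A = F/σ_allow = 363000/93.46 = 3884 mm².
t = A/w = 3884/106 = 36.64 mm.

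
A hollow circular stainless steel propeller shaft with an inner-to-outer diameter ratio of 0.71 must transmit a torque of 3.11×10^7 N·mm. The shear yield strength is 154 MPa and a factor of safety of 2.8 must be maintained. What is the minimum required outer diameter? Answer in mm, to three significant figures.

d_o = 157 mm

τ_allow = 154/2.8 = 55.00 MPa.
For a hollow shaft τ = 16T/[πd_o³(1−k⁴)] with k = 0.71, so 1−k⁴ = 0.7459.
d_o³ = 16T/[π τ_allow (1−k⁴)] = 16×3.1100×10^7/(π×55.00×0.7459) = 3.861×10^6 mm³.
d_o = 156.9 mm.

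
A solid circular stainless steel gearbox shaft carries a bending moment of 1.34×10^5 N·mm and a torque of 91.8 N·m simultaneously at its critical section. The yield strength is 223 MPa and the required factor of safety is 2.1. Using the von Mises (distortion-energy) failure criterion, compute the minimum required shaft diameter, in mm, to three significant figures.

d = 24.6 mm

σ_allow = σ_y/n = 223/2.1 = 106.2 MPa.
For a solid shaft σ_b = 32M/(πd³) and τ = 16T/(πd³), so the von Mises stress is σ' = (16/πd³)·√(4M²+3T²).
√(4M²+3T²) = √(4×(134000)² + 3×(91800)²) = 311600 N·mm.
d³ = 16×311600/(π×106.2) = 14950 mm³.
d = 24.63 mm.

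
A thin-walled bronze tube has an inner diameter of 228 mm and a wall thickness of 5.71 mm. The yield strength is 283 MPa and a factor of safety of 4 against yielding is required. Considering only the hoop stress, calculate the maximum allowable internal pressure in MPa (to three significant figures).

p_allow = 3.54 MPa

σ_allow = 283/4 = 70.75 MPa.
σ_h = pD/(2t) → p_allow = 2σ_allow t/D = 2×70.75×5.71/228 = 3.544 MPa.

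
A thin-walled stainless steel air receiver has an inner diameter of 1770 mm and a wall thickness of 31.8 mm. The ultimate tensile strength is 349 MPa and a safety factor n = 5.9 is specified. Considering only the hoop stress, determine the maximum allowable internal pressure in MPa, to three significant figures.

σ_allow = 349/5.9 = 59.15 MPa.
σ_h = pD/(2t) → p_allow = 2σ_allow t/D = 2×59.15×31.8/1770 = 2.125 MPa.

p_allow = 2.13 MPa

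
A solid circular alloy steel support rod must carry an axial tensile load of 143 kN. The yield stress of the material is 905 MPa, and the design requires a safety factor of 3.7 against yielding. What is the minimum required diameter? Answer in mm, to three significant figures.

d = 27.3 mm

Allowable stress σ_allow = 905/3.7 = 244.6 MPa.
Required area A = F/σ_allow = 143000/244.6 = 584.6 mm².
A = πd²/4 → d = √(4A/π) = 27.28 mm.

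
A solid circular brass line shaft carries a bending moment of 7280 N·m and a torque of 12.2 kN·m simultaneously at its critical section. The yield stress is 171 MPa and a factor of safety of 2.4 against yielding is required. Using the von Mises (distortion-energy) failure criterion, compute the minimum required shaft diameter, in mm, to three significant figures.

d = 122 mm

σ_allow = σ_y/n = 171/2.4 = 71.25 MPa.
For a solid shaft σ_b = 32M/(πd³) and τ = 16T/(πd³), so the von Mises stress is σ' = (16/πd³)·√(4M²+3T²).
√(4M²+3T²) = √(4×(7.280×10^6)² + 3×(1.220×10^7)²) = 2.566×10^7 N·mm.
d³ = 16×2.566×10^7/(π×71.25) = 1.834×10^6 mm³.
d = 122.4 mm.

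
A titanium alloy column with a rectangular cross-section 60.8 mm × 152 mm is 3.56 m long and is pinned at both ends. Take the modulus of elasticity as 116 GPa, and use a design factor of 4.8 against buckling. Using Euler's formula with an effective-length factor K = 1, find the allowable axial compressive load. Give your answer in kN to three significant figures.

Buckling occurs about the weak axis: I_min = h·b³/12 = 152×60.8³/12 = 2.847×10^6 mm⁴ (b = 60.8 mm is the smaller dimension).
Effective length L_e = KL = 1×3.56 m = 3560 mm.
Euler critical load P_cr = π²EI/L_e² = π²×116000×2.847×10^6/3560² = 257200 N.
P_allow = P_cr/n = 257200/4.8 = 53580 N.

P_allow = 53.6 kN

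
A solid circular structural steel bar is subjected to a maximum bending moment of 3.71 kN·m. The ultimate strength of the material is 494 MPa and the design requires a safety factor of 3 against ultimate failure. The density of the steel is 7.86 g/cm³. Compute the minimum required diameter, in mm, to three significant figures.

d = 61.2 mm

σ_allow = 494/3 = 164.7 MPa.
For a solid circular section σ = 32M/(πd³), so d³ = 32M/(π σ_allow) = 32×3710000/(π×164.7) = 229500 mm³.
d = 61.22 mm.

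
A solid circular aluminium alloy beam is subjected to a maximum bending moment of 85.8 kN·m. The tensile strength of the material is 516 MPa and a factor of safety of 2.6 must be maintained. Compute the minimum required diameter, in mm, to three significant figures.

d = 164 mm

σ_allow = 516/2.6 = 198.5 MPa.
For a solid circular section σ = 32M/(πd³), so d³ = 32M/(π σ_allow) = 32×8.5800×10^7/(π×198.5) = 4.404×10^6 mm³.
d = 163.9 mm.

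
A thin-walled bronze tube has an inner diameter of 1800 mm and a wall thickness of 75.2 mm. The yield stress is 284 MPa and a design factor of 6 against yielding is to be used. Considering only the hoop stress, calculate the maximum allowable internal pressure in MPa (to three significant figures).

σ_allow = 284/6 = 47.33 MPa.
σ_h = pD/(2t) → p_allow = 2σ_allow t/D = 2×47.33×75.2/1800 = 3.955 MPa.

p_allow = 3.95 MPa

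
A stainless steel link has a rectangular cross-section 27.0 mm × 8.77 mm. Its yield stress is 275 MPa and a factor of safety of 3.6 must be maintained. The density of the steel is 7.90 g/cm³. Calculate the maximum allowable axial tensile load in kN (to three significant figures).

F_allow = 18.1 kN

σ_allow = 275/3.6 = 76.39 MPa.
A = 27.0×8.77 = 236.8 mm².
F_allow = σ_allow × A = 76.39×236.8 = 18090 N.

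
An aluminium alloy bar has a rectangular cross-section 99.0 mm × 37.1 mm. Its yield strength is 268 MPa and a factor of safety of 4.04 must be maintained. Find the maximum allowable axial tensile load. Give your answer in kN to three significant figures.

F_allow = 244 kN

σ_allow = 268/4.04 = 66.34 MPa.
A = 99.0×37.1 = 3673 mm².
F_allow = σ_allow × A = 66.34×3673 = 243600 N.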